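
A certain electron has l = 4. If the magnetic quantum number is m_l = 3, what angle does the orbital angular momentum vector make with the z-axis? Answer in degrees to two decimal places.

|L|² = l(l+1)ℏ² = 20ℏ², so |L| = 2√5 ℏ.
L_z = m_l ℏ = 3ℏ.
cos θ = L_z/|L| = 3/√20, so θ ≈ 47.87°.

θ ≈ 47.87°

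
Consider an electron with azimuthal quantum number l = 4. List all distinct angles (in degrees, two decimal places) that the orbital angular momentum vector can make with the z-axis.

θ ∈ {26.57°, 47.87°, 63.43°, 77.08°, 90.00°, 102.92°, 116.57°, 132.13°, 153.43°}

|L|² = l(l+1)ℏ² = 20ℏ², so |L| = 2√5 ℏ.
cos θ = m_l/√20 for each m_l ∈ {-4, -3, -2, -1, 0, 1, 2, 3, 4}.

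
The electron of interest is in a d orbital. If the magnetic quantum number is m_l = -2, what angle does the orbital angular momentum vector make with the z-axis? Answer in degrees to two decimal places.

θ ≈ 144.74°

A d state has l = 2.
|L|² = l(l+1)ℏ² = 6ℏ², so |L| = √6 ℏ.
L_z = m_l ℏ = −2ℏ.
cos θ = L_z/|L| = -2/√6, so θ ≈ 144.74°.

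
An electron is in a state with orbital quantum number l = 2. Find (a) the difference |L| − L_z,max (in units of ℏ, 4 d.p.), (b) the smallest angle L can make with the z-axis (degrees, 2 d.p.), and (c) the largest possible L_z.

|L| − L_z,max = (√6 − 2)ℏ ≈ 0.4495ℏ.
cos θ_min = 2/√6, so θ_min ≈ 35.26°.
L_z,max = lℏ = 2ℏ.

|L|−L_z,max ≈ 0.4495ℏ; θ_min ≈ 35.26°; L_z,max = 2ℏ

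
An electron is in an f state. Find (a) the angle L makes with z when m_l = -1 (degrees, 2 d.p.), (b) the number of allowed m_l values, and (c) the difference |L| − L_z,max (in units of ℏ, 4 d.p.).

An f state has l = 3.
For m_l = -1: cos θ = -1/√12, θ ≈ 106.78°.
There are 2l+1 = 7 values of m_l.
|L| − L_z,max = (2√3 − 3)ℏ ≈ 0.4641ℏ.

θ(m_l=-1) ≈ 106.78°; 7 values; |L|−L_z,max ≈ 0.4641ℏ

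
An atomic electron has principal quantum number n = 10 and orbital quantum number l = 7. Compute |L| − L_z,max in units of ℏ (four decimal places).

|L| − L_z,max ≈ 0.4833ℏ

|L| = 2√14 ℏ ≈ 7.4833ℏ, while L_z,max = lℏ = 7ℏ.
The difference is (2√14 − 7)ℏ ≈ 0.4833ℏ.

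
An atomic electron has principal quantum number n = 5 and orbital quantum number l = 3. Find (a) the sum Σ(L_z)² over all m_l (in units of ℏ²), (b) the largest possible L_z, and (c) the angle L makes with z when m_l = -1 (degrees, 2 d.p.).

Σ(L_z)² = 28 ℏ²; L_z,max = 3ℏ; θ(m_l=-1) ≈ 106.78°

Σ m_l² = 28, so Σ(L_z)² = 28 ℏ².
L_z,max = lℏ = 3ℏ.
For m_l = -1: cos θ = -1/√12, θ ≈ 106.78°.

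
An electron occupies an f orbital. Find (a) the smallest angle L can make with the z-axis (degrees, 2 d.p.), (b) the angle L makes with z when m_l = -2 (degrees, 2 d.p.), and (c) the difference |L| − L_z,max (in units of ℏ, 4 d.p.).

An f state has l = 3.
cos θ_min = 3/√12, so θ_min ≈ 30.00°.
For m_l = -2: cos θ = -2/√12, θ ≈ 125.26°.
|L| − L_z,max = (2√3 − 3)ℏ ≈ 0.4641ℏ.

θ_min ≈ 30.00°; θ(m_l=-2) ≈ 125.26°; |L|−L_z,max ≈ 0.4641ℏ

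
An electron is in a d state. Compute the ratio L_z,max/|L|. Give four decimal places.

L_z,max/|L| = 0.8165

D corresponds to l = 2.
|L| = √6 ℏ ≈ 2.4495ℏ, while L_z,max = lℏ = 2ℏ.
L_z,max/|L| = 2/√6 = 0.8165.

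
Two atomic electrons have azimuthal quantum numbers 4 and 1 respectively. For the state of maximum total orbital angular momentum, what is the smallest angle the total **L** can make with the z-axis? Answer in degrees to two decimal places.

By the triangle rule, |l₁ − l₂| ≤ L ≤ l₁ + l₂.
So L can be 3, 4, 5.
The maximum is L = 5, with |L_tot| = ℏ√(5·6) = √30 ℏ.
The minimum angle with z is arccos(5/√30) ≈ 24.09°.

θ_min ≈ 24.09°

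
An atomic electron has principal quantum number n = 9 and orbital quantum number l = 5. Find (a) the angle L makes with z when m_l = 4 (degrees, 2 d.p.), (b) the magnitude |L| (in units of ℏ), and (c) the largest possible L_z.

θ(m_l=4) ≈ 43.09°; |L| = √30 ℏ ≈ 5.477ℏ; L_z,max = 5ℏ

For m_l = 4: cos θ = 4/√30, θ ≈ 43.09°.
|L| = ℏ√(5·6) = √30 ℏ ≈ 5.477ℏ.
L_z,max = lℏ = 5ℏ.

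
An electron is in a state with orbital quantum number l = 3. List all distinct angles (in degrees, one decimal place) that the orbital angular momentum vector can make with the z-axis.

θ ∈ {30.0°, 54.7°, 73.2°, 90.0°, 106.8°, 125.3°, 150.0°}

|L| = ℏ√(l(l+1)) = 2√3 ℏ.
cos θ = m_l/√12 for each m_l ∈ {-3, -2, -1, 0, 1, 2, 3}.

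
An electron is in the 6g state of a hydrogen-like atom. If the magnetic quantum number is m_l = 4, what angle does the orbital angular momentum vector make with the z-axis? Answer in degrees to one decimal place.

θ ≈ 26.6°

6g means n = 6, l = 4.
|L|² = l(l+1)ℏ² = 20ℏ², so |L| = 2√5 ℏ.
L_z = m_l ℏ = 4ℏ.
cos θ = L_z/|L| = 4/√20, so θ ≈ 26.6°.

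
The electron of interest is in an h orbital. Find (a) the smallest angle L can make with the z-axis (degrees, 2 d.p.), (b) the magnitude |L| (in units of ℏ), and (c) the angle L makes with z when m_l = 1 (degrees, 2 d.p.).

θ_min ≈ 24.09°; |L| = √30 ℏ ≈ 5.477ℏ; θ(m_l=1) ≈ 79.48°

The letter h corresponds to l = 5.
cos θ_min = 5/√30, so θ_min ≈ 24.09°.
|L| = ℏ√(5·6) = √30 ℏ ≈ 5.477ℏ.
For m_l = 1: cos θ = 1/√30, θ ≈ 79.48°.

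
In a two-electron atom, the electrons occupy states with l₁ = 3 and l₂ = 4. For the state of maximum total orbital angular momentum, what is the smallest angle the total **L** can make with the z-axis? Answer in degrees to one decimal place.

The total orbital quantum number L ranges from |l₁ − l₂| to l₁ + l₂ in integer steps.
So L can be 1, 2, 3, 4, 5, 6, 7.
The maximum is L = 7, with |L_tot| = ℏ√(7·8) = 2√14 ℏ.
The minimum angle with z is arccos(7/√56) ≈ 20.7°.

θ_min ≈ 20.7°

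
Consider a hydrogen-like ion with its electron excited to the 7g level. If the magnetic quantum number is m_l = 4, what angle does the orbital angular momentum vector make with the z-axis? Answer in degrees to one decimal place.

The 7g level has l = 4.
|L| = √(l(l+1)) ℏ = 2√5 ℏ.
L_z = m_l ℏ = 4ℏ.
cos θ = L_z/|L| = 4/√20, so θ ≈ 26.6°.

θ ≈ 26.6°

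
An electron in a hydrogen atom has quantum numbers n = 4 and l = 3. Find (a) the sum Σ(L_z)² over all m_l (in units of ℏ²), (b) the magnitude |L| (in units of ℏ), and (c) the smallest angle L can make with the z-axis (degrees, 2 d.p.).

Σ(L_z)² = 28 ℏ²; |L| = 2√3 ℏ ≈ 3.464ℏ; θ_min ≈ 30.00°

Σ m_l² = 28, so Σ(L_z)² = 28 ℏ².
|L| = ℏ√(3·4) = 2√3 ℏ ≈ 3.464ℏ.
cos θ_min = 3/√12, so θ_min ≈ 30.00°.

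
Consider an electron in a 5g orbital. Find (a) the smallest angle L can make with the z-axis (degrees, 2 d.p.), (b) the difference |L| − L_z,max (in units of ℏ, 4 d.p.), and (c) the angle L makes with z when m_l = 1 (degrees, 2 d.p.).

The 5g subshell has l = 4.
cos θ_min = 4/√20, so θ_min ≈ 26.57°.
|L| − L_z,max = (2√5 − 4)ℏ ≈ 0.4721ℏ.
For m_l = 1: cos θ = 1/√20, θ ≈ 77.08°.

θ_min ≈ 26.57°; |L|−L_z,max ≈ 0.4721ℏ; θ(m_l=1) ≈ 77.08°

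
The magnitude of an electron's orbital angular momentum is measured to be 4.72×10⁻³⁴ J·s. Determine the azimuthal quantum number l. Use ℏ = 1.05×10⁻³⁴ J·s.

|L|/ℏ = (4.72×10⁻³⁴)/(1.05×10⁻³⁴) ≈ 4.495.
(|L|/ℏ)² = l(l+1) ≈ 20.21 ⇒ l = 4.

l = 4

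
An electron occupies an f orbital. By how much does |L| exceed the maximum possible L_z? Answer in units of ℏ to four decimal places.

An f state has l = 3.
|L| = 2√3 ℏ ≈ 3.4641ℏ, while L_z,max = lℏ = 3ℏ.
The difference is (2√3 − 3)ℏ ≈ 0.4641ℏ.

|L| − L_z,max ≈ 0.4641ℏ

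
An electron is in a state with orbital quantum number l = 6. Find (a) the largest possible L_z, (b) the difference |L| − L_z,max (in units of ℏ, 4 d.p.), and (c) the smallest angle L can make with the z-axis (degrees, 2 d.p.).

L_z,max = lℏ = 6ℏ.
|L| − L_z,max = (√42 − 6)ℏ ≈ 0.4807ℏ.
cos θ_min = 6/√42, so θ_min ≈ 22.21°.

L_z,max = 6ℏ; |L|−L_z,max ≈ 0.4807ℏ; θ_min ≈ 22.21°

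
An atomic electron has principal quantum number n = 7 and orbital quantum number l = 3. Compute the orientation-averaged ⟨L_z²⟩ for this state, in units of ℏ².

⟨L_z²⟩ = 4 ℏ²

m_l ∈ {-3, -2, -1, 0, 1, 2, 3}.
⟨L_z²⟩ = ℏ²·(Σ m_l²)/(2l+1) = ℏ²·28/7 = 4ℏ².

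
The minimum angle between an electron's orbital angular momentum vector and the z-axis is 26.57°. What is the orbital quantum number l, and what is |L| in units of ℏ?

cos θ_min = l/√(l(l+1)) = √(l/(l+1)), so l/(l+1) = cos²(26.57°) = 0.7999.
Solving: l = 4.
Then |L| = ℏ√(4·5) = 2√5 ℏ.

l = 4, |L| = 2√5 ℏ ≈ 4.472ℏ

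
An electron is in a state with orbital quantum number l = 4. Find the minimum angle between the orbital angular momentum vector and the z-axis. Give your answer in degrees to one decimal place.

θ_min ≈ 26.6°

|L|² = l(l+1)ℏ² = 20ℏ², so |L| = 2√5 ℏ.
The smallest angle corresponds to the largest L_z, i.e. m_l = l = 4, giving L_z = 4ℏ.
cos θ_min = 4/√20, so θ_min ≈ 26.6°.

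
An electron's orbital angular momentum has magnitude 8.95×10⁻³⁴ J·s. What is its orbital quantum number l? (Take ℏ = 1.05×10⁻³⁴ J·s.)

|L|/ℏ = (8.95×10⁻³⁴)/(1.05×10⁻³⁴) ≈ 8.524.
l(l+1) ≈ 8.524² ≈ 72.66, so l = 8.

l = 8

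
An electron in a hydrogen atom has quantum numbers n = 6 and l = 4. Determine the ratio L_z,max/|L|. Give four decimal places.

|L| = 2√5 ℏ ≈ 4.4721ℏ, while L_z,max = lℏ = 4ℏ.
L_z,max/|L| = 4/√20 = 0.8944.

L_z,max/|L| = 0.8944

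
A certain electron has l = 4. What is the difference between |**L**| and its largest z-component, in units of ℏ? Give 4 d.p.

|L| − L_z,max ≈ 0.4721ℏ

|L| = 2√5 ℏ ≈ 4.4721ℏ, while L_z,max = lℏ = 4ℏ.
The difference is (2√5 − 4)ℏ ≈ 0.4721ℏ.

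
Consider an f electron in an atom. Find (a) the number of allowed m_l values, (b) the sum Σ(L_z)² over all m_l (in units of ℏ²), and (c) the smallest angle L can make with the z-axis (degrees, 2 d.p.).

7 values; Σ(L_z)² = 28 ℏ²; θ_min ≈ 30.00°

For an f orbital, l = 3.
There are 2l+1 = 7 values of m_l.
Σ m_l² = 28, so Σ(L_z)² = 28 ℏ².
cos θ_min = 3/√12, so θ_min ≈ 30.00°.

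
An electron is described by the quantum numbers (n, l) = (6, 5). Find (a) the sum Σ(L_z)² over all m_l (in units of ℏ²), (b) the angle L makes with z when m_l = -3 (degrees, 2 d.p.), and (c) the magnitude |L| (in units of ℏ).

Σ(L_z)² = 110 ℏ²; θ(m_l=-3) ≈ 123.21°; |L| = √30 ℏ ≈ 5.477ℏ

Σ m_l² = 110, so Σ(L_z)² = 110 ℏ².
For m_l = -3: cos θ = -3/√30, θ ≈ 123.21°.
|L| = ℏ√(5·6) = √30 ℏ ≈ 5.477ℏ.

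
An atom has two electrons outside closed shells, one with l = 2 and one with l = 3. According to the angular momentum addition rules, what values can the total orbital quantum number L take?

L runs from |2 − 3| = 1 to 2 + 3 = 5.
L ∈ {1, 2, 3, 4, 5}.

L = 1, 2, 3, 4, 5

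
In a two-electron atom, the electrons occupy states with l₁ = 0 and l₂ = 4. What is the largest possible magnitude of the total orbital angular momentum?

|L_tot|_max = 2√5 ℏ ≈ 4.472ℏ

The total orbital quantum number L ranges from |l₁ − l₂| to l₁ + l₂ in integer steps.
L ∈ {4}.
The largest magnitude corresponds to L = 4: |L_tot| = ℏ√(4·5) = 2√5 ℏ.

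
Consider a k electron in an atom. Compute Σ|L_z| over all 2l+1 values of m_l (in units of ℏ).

The letter k corresponds to l = 7.
The allowed m_l values are -7, -6, -5, -4, -3, -2, -1, 0, 1, 2, 3, 4, 5, 6, 7.
Σ|m_l| = 2(1+2+…+7) = 56.

Σ|L_z| = 56 ℏ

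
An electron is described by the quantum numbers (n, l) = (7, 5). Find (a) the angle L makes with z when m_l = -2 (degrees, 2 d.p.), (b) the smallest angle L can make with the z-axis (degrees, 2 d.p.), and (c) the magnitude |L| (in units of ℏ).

For m_l = -2: cos θ = -2/√30, θ ≈ 111.42°.
cos θ_min = 5/√30, so θ_min ≈ 24.09°.
|L| = ℏ√(5·6) = √30 ℏ ≈ 5.477ℏ.

θ(m_l=-2) ≈ 111.42°; θ_min ≈ 24.09°; |L| = √30 ℏ ≈ 5.477ℏ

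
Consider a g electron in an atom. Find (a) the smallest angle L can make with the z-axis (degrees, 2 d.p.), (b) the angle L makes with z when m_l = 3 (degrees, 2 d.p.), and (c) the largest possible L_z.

θ_min ≈ 26.57°; θ(m_l=3) ≈ 47.87°; L_z,max = 4ℏ

The letter g corresponds to l = 4.
cos θ_min = 4/√20, so θ_min ≈ 26.57°.
For m_l = 3: cos θ = 3/√20, θ ≈ 47.87°.
L_z,max = lℏ = 4ℏ.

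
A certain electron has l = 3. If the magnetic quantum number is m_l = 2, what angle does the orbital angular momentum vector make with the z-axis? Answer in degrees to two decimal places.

|L|² = l(l+1)ℏ² = 12ℏ², so |L| = 2√3 ℏ.
L_z = m_l ℏ = 2ℏ.
cos θ = L_z/|L| = 2/√12, so θ ≈ 54.74°.

θ ≈ 54.74°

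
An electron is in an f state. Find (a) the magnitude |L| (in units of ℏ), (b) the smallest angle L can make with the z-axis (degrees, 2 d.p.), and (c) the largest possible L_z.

An f state has l = 3.
|L| = ℏ√(3·4) = 2√3 ℏ ≈ 3.464ℏ.
cos θ_min = 3/√12, so θ_min ≈ 30.00°.
L_z,max = lℏ = 3ℏ.

|L| = 2√3 ℏ ≈ 3.464ℏ; θ_min ≈ 30.00°; L_z,max = 3ℏ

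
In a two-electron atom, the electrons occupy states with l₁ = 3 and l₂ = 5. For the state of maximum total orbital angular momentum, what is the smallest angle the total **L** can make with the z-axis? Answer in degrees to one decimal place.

L runs from |3 − 5| = 2 to 3 + 5 = 8.
Allowed values: L = 2, 3, 4, 5, 6, 7, 8.
The maximum is L = 8, with |L_tot| = ℏ√(8·9) = 6√2 ℏ.
The minimum angle with z is arccos(8/√72) ≈ 19.5°.

θ_min ≈ 19.5°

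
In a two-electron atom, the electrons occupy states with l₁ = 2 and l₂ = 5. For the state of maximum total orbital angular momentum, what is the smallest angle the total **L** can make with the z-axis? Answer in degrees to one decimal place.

By the triangle rule, |l₁ − l₂| ≤ L ≤ l₁ + l₂.
L ∈ {3, 4, 5, 6, 7}.
The maximum is L = 7, with |L_tot| = ℏ√(7·8) = 2√14 ℏ.
The minimum angle with z is arccos(7/√56) ≈ 20.7°.

θ_min ≈ 20.7°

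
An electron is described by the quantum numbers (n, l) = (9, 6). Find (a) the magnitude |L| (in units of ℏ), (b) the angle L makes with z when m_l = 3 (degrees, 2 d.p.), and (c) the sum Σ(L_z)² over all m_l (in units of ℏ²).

|L| = ℏ√(6·7) = √42 ℏ ≈ 6.481ℏ.
For m_l = 3: cos θ = 3/√42, θ ≈ 62.42°.
Σ m_l² = 182, so Σ(L_z)² = 182 ℏ².

|L| = √42 ℏ ≈ 6.481ℏ; θ(m_l=3) ≈ 62.42°; Σ(L_z)² = 182 ℏ²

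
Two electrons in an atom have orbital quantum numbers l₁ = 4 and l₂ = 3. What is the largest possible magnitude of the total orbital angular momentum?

|L_tot|_max = 2√14 ℏ ≈ 7.483ℏ

The total orbital quantum number L ranges from |l₁ − l₂| to l₁ + l₂ in integer steps.
So L can be 1, 2, 3, 4, 5, 6, 7.
The largest magnitude corresponds to L = 7: |L_tot| = ℏ√(7·8) = 2√14 ℏ.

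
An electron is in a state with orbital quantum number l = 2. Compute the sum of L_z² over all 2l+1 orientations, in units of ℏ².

m_l ∈ {-2, -1, 0, 1, 2}.
Σ m_l² = 2·(1 + 4) = 10.

Σ(L_z)² = 10 ℏ²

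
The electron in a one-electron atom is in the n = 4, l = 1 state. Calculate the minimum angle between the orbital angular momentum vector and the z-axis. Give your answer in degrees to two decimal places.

θ_min ≈ 45.00°

|L| = ℏ√(l(l+1)) = √2 ℏ.
The smallest angle corresponds to the largest L_z, i.e. m_l = l = 1, giving L_z = 1ℏ.
cos θ_min = 1/√2, so θ_min ≈ 45.00°.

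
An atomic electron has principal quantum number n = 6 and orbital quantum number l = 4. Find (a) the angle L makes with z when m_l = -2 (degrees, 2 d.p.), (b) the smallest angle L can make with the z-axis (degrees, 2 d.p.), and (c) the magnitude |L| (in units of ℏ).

θ(m_l=-2) ≈ 116.57°; θ_min ≈ 26.57°; |L| = 2√5 ℏ ≈ 4.472ℏ

For m_l = -2: cos θ = -2/√20, θ ≈ 116.57°.
cos θ_min = 4/√20, so θ_min ≈ 26.57°.
|L| = ℏ√(4·5) = 2√5 ℏ ≈ 4.472ℏ.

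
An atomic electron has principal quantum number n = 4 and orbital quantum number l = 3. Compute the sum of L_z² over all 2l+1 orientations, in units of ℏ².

Σ(L_z)² = 28 ℏ²

m_l ∈ {-3, -2, -1, 0, 1, 2, 3}.
Summing m² from −3 to 3: Σ m_l² = 28.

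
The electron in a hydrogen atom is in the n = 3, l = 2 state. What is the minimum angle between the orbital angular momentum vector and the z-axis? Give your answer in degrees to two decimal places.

|L| = ℏ√(l(l+1)) = √6 ℏ.
The smallest angle corresponds to the largest L_z, i.e. m_l = l = 2, giving L_z = 2ℏ.
cos θ_min = 2/√6, so θ_min ≈ 35.26°.

θ_min ≈ 35.26°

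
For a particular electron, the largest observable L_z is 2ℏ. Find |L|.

The maximum L_z equals lℏ, giving l = 2.
|L| = ℏ√(l(l+1)) = √6 ℏ.

|L| = √6 ℏ ≈ 2.449ℏ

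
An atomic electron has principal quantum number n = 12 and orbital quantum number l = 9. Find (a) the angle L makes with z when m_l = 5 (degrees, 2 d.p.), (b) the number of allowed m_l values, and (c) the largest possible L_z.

θ(m_l=5) ≈ 58.19°; 19 values; L_z,max = 9ℏ

For m_l = 5: cos θ = 5/√90, θ ≈ 58.19°.
There are 2l+1 = 19 values of m_l.
L_z,max = lℏ = 9ℏ.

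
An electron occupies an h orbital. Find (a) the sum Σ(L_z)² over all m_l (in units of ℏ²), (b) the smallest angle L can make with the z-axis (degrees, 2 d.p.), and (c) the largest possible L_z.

Σ(L_z)² = 110 ℏ²; θ_min ≈ 24.09°; L_z,max = 5ℏ

For an h orbital, l = 5.
Σ m_l² = 110, so Σ(L_z)² = 110 ℏ².
cos θ_min = 5/√30, so θ_min ≈ 24.09°.
L_z,max = lℏ = 5ℏ.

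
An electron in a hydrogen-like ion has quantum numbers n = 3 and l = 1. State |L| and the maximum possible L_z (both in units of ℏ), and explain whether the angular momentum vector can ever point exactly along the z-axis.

No: L_z,max = 1ℏ < |L| = √2 ℏ ≈ 1.414ℏ

|L| = √2 ℏ ≈ 1.4142ℏ, while L_z,max = lℏ = 1ℏ.
Since |L| > L_z,max, the vector can never point exactly along z; the closest it comes is θ_min = arccos(1/√2) ≈ 45.0°.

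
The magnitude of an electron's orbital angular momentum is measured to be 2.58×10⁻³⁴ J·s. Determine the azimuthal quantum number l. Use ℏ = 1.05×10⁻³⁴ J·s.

|L|/ℏ = (2.58×10⁻³⁴)/(1.05×10⁻³⁴) ≈ 2.457.
l(l+1) ≈ 2.457² ≈ 6.04, so l = 2.

l = 2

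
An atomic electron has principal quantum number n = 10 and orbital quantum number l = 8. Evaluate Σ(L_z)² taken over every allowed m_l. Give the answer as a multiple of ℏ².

m_l runs from −8 to 8, i.e. {-8, -7, -6, -5, -4, -3, -2, -1, 0, 1, 2, 3, 4, 5, 6, 7, 8}.
Summing m² from −8 to 8: Σ m_l² = 408.

Σ(L_z)² = 408 ℏ²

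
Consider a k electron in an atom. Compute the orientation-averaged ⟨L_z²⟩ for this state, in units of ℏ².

The letter k corresponds to l = 7.
m_l runs from −7 to 7, i.e. {-7, -6, -5, -4, -3, -2, -1, 0, 1, 2, 3, 4, 5, 6, 7}.
⟨L_z²⟩ = ℏ²·(Σ m_l²)/(2l+1) = ℏ²·280/15 = 18.67ℏ².

⟨L_z²⟩ = 18.67 ℏ²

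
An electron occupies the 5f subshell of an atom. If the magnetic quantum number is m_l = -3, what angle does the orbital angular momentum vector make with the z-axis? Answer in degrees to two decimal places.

For 5f, l = 3.
|L| = √(l(l+1)) ℏ = 2√3 ℏ.
L_z = m_l ℏ = −3ℏ.
cos θ = L_z/|L| = -3/√12, so θ ≈ 150.00°.

θ ≈ 150.00°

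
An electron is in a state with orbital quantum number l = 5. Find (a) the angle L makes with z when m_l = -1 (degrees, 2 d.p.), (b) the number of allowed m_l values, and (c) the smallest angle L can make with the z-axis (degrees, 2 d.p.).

θ(m_l=-1) ≈ 100.52°; 11 values; θ_min ≈ 24.09°

For m_l = -1: cos θ = -1/√30, θ ≈ 100.52°.
There are 2l+1 = 11 values of m_l.
cos θ_min = 5/√30, so θ_min ≈ 24.09°.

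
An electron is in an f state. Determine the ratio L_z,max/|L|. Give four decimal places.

An f state has l = 3.
|L| = 2√3 ℏ ≈ 3.4641ℏ, while L_z,max = lℏ = 3ℏ.
L_z,max/|L| = 3/√12 = 0.8660.

L_z,max/|L| = 0.8660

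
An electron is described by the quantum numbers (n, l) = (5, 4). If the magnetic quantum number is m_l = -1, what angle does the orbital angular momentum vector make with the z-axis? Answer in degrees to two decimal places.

|L| = ℏ√(l(l+1)) = 2√5 ℏ.
L_z = m_l ℏ = −1ℏ.
cos θ = L_z/|L| = -1/√20, so θ ≈ 102.92°.

θ ≈ 102.92°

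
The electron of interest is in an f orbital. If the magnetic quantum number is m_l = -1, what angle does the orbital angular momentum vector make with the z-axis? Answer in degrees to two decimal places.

θ ≈ 106.78°

The letter f corresponds to l = 3.
|L|² = l(l+1)ℏ² = 12ℏ², so |L| = 2√3 ℏ.
L_z = m_l ℏ = −1ℏ.
cos θ = L_z/|L| = -1/√12, so θ ≈ 106.78°.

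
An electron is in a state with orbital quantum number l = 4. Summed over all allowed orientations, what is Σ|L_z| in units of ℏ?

Σ|L_z| = 20 ℏ

The allowed m_l values are -4, -3, -2, -1, 0, 1, 2, 3, 4.
Σ|m_l| = 2·4(4+1)/2 = 20.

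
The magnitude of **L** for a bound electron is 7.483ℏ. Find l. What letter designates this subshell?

l = 7 (k orbital)

(|L|/ℏ)² = l(l+1) = 56.
The positive root is l = 7.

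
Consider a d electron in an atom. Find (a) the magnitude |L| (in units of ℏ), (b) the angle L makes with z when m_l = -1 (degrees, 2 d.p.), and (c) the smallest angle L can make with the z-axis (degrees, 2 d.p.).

A d state has l = 2.
|L| = ℏ√(2·3) = √6 ℏ ≈ 2.449ℏ.
For m_l = -1: cos θ = -1/√6, θ ≈ 114.09°.
cos θ_min = 2/√6, so θ_min ≈ 35.26°.

|L| = √6 ℏ ≈ 2.449ℏ; θ(m_l=-1) ≈ 114.09°; θ_min ≈ 35.26°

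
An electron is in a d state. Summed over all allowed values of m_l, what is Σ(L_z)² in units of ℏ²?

A d state has l = 2.
m_l ∈ {-2, -1, 0, 1, 2}.
Σ m_l² = 2·(1 + 4) = 10.

Σ(L_z)² = 10 ℏ²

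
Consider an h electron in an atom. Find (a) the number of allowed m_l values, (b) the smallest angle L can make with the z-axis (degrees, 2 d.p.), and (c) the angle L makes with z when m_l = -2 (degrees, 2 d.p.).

For an h orbital, l = 5.
There are 2l+1 = 11 values of m_l.
cos θ_min = 5/√30, so θ_min ≈ 24.09°.
For m_l = -2: cos θ = -2/√30, θ ≈ 111.42°.

11 values; θ_min ≈ 24.09°; θ(m_l=-2) ≈ 111.42°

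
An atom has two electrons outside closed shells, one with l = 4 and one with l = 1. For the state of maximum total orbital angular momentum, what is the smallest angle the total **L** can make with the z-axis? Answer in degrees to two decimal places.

θ_min ≈ 24.09°

Angular momentum addition gives L = |l₁ − l₂|, …, l₁ + l₂.
So L can be 3, 4, 5.
The maximum is L = 5, with |L_tot| = ℏ√(5·6) = √30 ℏ.
The minimum angle with z is arccos(5/√30) ≈ 24.09°.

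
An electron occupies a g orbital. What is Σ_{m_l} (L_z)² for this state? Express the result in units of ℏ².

Σ(L_z)² = 60 ℏ²

For a g orbital, l = 4.
m_l ∈ {-4, -3, -2, -1, 0, 1, 2, 3, 4}.
Σ m_l² = 2·(1 + 4 + 9 + 16) = 60.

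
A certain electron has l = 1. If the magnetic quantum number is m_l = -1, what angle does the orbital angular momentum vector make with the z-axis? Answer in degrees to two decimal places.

|L| = ℏ√(l(l+1)) = √2 ℏ.
L_z = m_l ℏ = −1ℏ.
cos θ = L_z/|L| = -1/√2, so θ ≈ 135.00°.

θ ≈ 135.00°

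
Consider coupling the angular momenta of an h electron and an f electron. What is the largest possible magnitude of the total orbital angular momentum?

|L_tot|_max = 6√2 ℏ ≈ 8.485ℏ

The total orbital quantum number L ranges from |l₁ − l₂| to l₁ + l₂ in integer steps.
So L can be 2, 3, 4, 5, 6, 7, 8.
The largest magnitude corresponds to L = 8: |L_tot| = ℏ√(8·9) = 6√2 ℏ.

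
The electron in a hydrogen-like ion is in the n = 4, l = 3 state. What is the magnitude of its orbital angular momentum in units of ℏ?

|L| = 2√3 ℏ ≈ 3.464ℏ

|L| = ℏ√(l(l+1)) = ℏ√(3·4) = 2√3 ℏ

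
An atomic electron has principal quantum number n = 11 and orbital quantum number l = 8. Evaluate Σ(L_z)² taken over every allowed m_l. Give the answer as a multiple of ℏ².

Σ(L_z)² = 408 ℏ²

m_l ∈ {-8, -7, -6, -5, -4, -3, -2, -1, 0, 1, 2, 3, 4, 5, 6, 7, 8}.
Σ m_l² = l(l+1)(2l+1)/3 = 8·9·17/3 = 408.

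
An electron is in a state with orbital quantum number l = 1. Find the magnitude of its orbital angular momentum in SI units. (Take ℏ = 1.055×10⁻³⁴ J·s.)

|L| = 1.492×10⁻³⁴ J·s

|L| = ℏ√(l(l+1)) = ℏ√(1·2) = √2 ℏ
Numerically, |L| = 1.414 × (1.055×10⁻³⁴ J·s) = 1.492×10⁻³⁴ J·s.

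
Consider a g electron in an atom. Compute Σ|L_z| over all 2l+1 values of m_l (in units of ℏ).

A g state has l = 4.
The allowed m_l values are -4, -3, -2, -1, 0, 1, 2, 3, 4.
Σ|m_l| = 2·4(4+1)/2 = 20.

Σ|L_z| = 20 ℏ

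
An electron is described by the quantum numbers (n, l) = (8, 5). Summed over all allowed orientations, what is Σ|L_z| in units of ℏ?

m_l runs from −5 to 5, i.e. {-5, -4, -3, -2, -1, 0, 1, 2, 3, 4, 5}.
Σ|m_l| = l(l+1) = 30.

Σ|L_z| = 30 ℏ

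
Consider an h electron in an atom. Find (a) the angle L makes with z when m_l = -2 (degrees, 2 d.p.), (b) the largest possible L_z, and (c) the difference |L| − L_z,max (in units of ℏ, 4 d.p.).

For an h orbital, l = 5.
For m_l = -2: cos θ = -2/√30, θ ≈ 111.42°.
L_z,max = lℏ = 5ℏ.
|L| − L_z,max = (√30 − 5)ℏ ≈ 0.4772ℏ.

θ(m_l=-2) ≈ 111.42°; L_z,max = 5ℏ; |L|−L_z,max ≈ 0.4772ℏ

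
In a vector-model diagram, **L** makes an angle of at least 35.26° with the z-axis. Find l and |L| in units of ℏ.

l = 2, |L| = √6 ℏ ≈ 2.449ℏ

cos θ_min = l/√(l(l+1)) = √(l/(l+1)), so l/(l+1) = cos²(35.26°) = 0.6667.
Solving: l = 2.
Then |L| = ℏ√(2·3) = √6 ℏ.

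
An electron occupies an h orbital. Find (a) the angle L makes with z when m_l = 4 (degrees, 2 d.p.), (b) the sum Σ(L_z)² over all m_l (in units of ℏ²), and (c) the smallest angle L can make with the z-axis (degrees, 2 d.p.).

For an h orbital, l = 5.
For m_l = 4: cos θ = 4/√30, θ ≈ 43.09°.
Σ m_l² = 110, so Σ(L_z)² = 110 ℏ².
cos θ_min = 5/√30, so θ_min ≈ 24.09°.

θ(m_l=4) ≈ 43.09°; Σ(L_z)² = 110 ℏ²; θ_min ≈ 24.09°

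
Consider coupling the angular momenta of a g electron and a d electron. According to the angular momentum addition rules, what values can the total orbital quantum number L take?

Angular momentum addition gives L = |l₁ − l₂|, …, l₁ + l₂.
So L can be 2, 3, 4, 5, 6.

L = 2, 3, 4, 5, 6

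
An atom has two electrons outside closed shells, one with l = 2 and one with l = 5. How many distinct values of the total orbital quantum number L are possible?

5

L runs from |2 − 5| = 3 to 2 + 5 = 7.
So L can be 3, 4, 5, 6, 7.
That is 5 values.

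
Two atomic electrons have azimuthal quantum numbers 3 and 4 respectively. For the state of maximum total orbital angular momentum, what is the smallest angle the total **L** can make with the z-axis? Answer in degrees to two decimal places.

θ_min ≈ 20.70°

L runs from |3 − 4| = 1 to 3 + 4 = 7.
Allowed values: L = 1, 2, 3, 4, 5, 6, 7.
The maximum is L = 7, with |L_tot| = ℏ√(7·8) = 2√14 ℏ.
The minimum angle with z is arccos(7/√56) ≈ 20.70°.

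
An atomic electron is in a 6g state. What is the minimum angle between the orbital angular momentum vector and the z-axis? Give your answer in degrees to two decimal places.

θ_min ≈ 26.57°

6g means n = 6, l = 4.
|L|² = l(l+1)ℏ² = 20ℏ², so |L| = 2√5 ℏ.
The smallest angle corresponds to the largest L_z, i.e. m_l = l = 4, giving L_z = 4ℏ.
cos θ_min = 4/√20, so θ_min ≈ 26.57°.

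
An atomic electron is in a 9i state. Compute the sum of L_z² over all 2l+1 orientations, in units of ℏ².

9i means n = 9, l = 6.
m_l runs from −6 to 6, i.e. {-6, -5, -4, -3, -2, -1, 0, 1, 2, 3, 4, 5, 6}.
Σ m_l² = 2·(1 + 4 + 9 + 16 + 25 + 36) = 182.

Σ(L_z)² = 182 ℏ²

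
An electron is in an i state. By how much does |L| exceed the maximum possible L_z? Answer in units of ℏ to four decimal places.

|L| − L_z,max ≈ 0.4807ℏ

For an i orbital, l = 6.
|L| = √42 ℏ ≈ 6.4807ℏ, while L_z,max = lℏ = 6ℏ.
The difference is (√42 − 6)ℏ ≈ 0.4807ℏ.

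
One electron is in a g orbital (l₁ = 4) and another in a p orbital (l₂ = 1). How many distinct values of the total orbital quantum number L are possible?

3

By the triangle rule, |l₁ − l₂| ≤ L ≤ l₁ + l₂.
L ∈ {3, 4, 5}.
That is 3 values.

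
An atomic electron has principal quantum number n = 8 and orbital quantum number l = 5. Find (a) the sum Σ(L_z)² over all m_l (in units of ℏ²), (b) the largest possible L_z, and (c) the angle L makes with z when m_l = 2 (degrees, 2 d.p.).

Σ m_l² = 110, so Σ(L_z)² = 110 ℏ².
L_z,max = lℏ = 5ℏ.
For m_l = 2: cos θ = 2/√30, θ ≈ 68.58°.

Σ(L_z)² = 110 ℏ²; L_z,max = 5ℏ; θ(m_l=2) ≈ 68.58°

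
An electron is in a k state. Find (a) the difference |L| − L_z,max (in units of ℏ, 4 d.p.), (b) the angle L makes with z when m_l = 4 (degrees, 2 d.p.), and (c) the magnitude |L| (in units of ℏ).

|L|−L_z,max ≈ 0.4833ℏ; θ(m_l=4) ≈ 57.69°; |L| = 2√14 ℏ ≈ 7.483ℏ

For a k orbital, l = 7.
|L| − L_z,max = (2√14 − 7)ℏ ≈ 0.4833ℏ.
For m_l = 4: cos θ = 4/√56, θ ≈ 57.69°.
|L| = ℏ√(7·8) = 2√14 ℏ ≈ 7.483ℏ.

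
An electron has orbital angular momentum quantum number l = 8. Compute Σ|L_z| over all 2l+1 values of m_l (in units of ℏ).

The allowed m_l values are -8, -7, -6, -5, -4, -3, -2, -1, 0, 1, 2, 3, 4, 5, 6, 7, 8.
Σ|m_l| = 2·8(8+1)/2 = 72.

Σ|L_z| = 72 ℏ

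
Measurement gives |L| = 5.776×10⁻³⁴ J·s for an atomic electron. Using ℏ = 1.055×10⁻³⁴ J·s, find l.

|L|/ℏ = (5.776×10⁻³⁴)/(1.055×10⁻³⁴) ≈ 5.475.
Set l(l+1) = 29.97; the integer solution is l = 5.

l = 5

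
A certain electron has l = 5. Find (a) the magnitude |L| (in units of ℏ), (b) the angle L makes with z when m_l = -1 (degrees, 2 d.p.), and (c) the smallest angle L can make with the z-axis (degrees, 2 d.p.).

|L| = √30 ℏ ≈ 5.477ℏ; θ(m_l=-1) ≈ 100.52°; θ_min ≈ 24.09°

|L| = ℏ√(5·6) = √30 ℏ ≈ 5.477ℏ.
For m_l = -1: cos θ = -1/√30, θ ≈ 100.52°.
cos θ_min = 5/√30, so θ_min ≈ 24.09°.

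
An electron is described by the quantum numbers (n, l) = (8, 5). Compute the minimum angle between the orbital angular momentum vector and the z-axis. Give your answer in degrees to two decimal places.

|L|² = l(l+1)ℏ² = 30ℏ², so |L| = √30 ℏ.
The smallest angle corresponds to the largest L_z, i.e. m_l = l = 5, giving L_z = 5ℏ.
cos θ_min = 5/√30, so θ_min ≈ 24.09°.

θ_min ≈ 24.09°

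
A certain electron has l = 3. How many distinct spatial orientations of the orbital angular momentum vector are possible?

The number of m_l values is 2l + 1 = 2·3 + 1 = 7.

7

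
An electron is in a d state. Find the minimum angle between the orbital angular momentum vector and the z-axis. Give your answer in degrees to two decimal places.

θ_min ≈ 35.26°

A d state has l = 2.
|L| = ℏ√(l(l+1)) = √6 ℏ.
The smallest angle corresponds to the largest L_z, i.e. m_l = l = 2, giving L_z = 2ℏ.
cos θ_min = 2/√6, so θ_min ≈ 35.26°.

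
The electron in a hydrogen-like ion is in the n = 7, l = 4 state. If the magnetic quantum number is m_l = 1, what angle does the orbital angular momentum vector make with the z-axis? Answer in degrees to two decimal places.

|L|² = l(l+1)ℏ² = 20ℏ², so |L| = 2√5 ℏ.
L_z = m_l ℏ = 1ℏ.
cos θ = L_z/|L| = 1/√20, so θ ≈ 77.08°.

θ ≈ 77.08°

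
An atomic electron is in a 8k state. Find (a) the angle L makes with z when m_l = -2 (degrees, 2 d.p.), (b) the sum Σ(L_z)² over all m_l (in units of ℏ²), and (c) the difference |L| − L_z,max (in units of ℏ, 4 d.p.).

θ(m_l=-2) ≈ 105.50°; Σ(L_z)² = 280 ℏ²; |L|−L_z,max ≈ 0.4833ℏ

For 8k, l = 7.
For m_l = -2: cos θ = -2/√56, θ ≈ 105.50°.
Σ m_l² = 280, so Σ(L_z)² = 280 ℏ².
|L| − L_z,max = (2√14 − 7)ℏ ≈ 0.4833ℏ.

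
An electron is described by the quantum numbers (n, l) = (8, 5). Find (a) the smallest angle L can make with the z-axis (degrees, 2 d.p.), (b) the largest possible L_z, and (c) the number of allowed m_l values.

θ_min ≈ 24.09°; L_z,max = 5ℏ; 11 values

cos θ_min = 5/√30, so θ_min ≈ 24.09°.
L_z,max = lℏ = 5ℏ.
There are 2l+1 = 11 values of m_l.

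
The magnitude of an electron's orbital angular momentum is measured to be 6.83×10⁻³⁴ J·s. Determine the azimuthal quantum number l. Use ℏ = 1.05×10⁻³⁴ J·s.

Dividing by ℏ: |L|/ℏ ≈ 6.505.
(|L|/ℏ)² = l(l+1) ≈ 42.31 ⇒ l = 6.

l = 6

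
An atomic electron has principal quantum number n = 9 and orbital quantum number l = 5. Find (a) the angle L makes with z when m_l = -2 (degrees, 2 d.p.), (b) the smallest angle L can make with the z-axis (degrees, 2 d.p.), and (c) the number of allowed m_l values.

For m_l = -2: cos θ = -2/√30, θ ≈ 111.42°.
cos θ_min = 5/√30, so θ_min ≈ 24.09°.
There are 2l+1 = 11 values of m_l.

θ(m_l=-2) ≈ 111.42°; θ_min ≈ 24.09°; 11 values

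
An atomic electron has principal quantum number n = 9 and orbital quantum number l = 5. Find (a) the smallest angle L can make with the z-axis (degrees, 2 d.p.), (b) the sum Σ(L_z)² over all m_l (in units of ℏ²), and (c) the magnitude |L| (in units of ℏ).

cos θ_min = 5/√30, so θ_min ≈ 24.09°.
Σ m_l² = 110, so Σ(L_z)² = 110 ℏ².
|L| = ℏ√(5·6) = √30 ℏ ≈ 5.477ℏ.

θ_min ≈ 24.09°; Σ(L_z)² = 110 ℏ²; |L| = √30 ℏ ≈ 5.477ℏ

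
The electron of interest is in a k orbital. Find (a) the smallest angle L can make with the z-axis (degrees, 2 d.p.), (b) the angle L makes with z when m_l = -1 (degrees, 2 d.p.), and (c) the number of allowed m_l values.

A k state has l = 7.
cos θ_min = 7/√56, so θ_min ≈ 20.70°.
For m_l = -1: cos θ = -1/√56, θ ≈ 97.68°.
There are 2l+1 = 15 values of m_l.

θ_min ≈ 20.70°; θ(m_l=-1) ≈ 97.68°; 15 values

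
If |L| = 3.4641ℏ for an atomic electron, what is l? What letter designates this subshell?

Since |L|² = l(l+1)ℏ², l(l+1) = 12.
l² + l − 12 = 0 ⇒ l = 3.

l = 3 (f orbital)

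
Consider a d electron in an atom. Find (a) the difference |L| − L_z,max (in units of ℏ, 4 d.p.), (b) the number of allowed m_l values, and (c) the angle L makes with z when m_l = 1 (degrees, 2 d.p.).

D corresponds to l = 2.
|L| − L_z,max = (√6 − 2)ℏ ≈ 0.4495ℏ.
There are 2l+1 = 5 values of m_l.
For m_l = 1: cos θ = 1/√6, θ ≈ 65.91°.

|L|−L_z,max ≈ 0.4495ℏ; 5 values; θ(m_l=1) ≈ 65.91°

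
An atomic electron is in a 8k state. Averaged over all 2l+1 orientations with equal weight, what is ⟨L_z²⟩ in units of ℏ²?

⟨L_z²⟩ = 18.67 ℏ²

8k means n = 8, l = 7.
m_l runs from −7 to 7, i.e. {-7, -6, -5, -4, -3, -2, -1, 0, 1, 2, 3, 4, 5, 6, 7}.
⟨L_z²⟩ = ℏ²·(Σ m_l²)/(2l+1) = ℏ²·280/15 = 18.67ℏ².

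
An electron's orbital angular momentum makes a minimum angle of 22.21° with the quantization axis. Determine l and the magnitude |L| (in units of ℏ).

At minimum angle, m_l = l, so cos θ = l/√(l(l+1)); cos²θ = l/(l+1) = 0.8571.
Thus l = 0.8571/(1 − 0.8571) ≈ 6.
Then |L| = ℏ√(6·7) = √42 ℏ.

l = 6, |L| = √42 ℏ ≈ 6.481ℏ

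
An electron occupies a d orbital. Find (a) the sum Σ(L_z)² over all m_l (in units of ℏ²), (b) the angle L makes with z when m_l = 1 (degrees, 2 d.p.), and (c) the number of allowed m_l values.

For a d orbital, l = 2.
Σ m_l² = 10, so Σ(L_z)² = 10 ℏ².
For m_l = 1: cos θ = 1/√6, θ ≈ 65.91°.
There are 2l+1 = 5 values of m_l.

Σ(L_z)² = 10 ℏ²; θ(m_l=1) ≈ 65.91°; 5 values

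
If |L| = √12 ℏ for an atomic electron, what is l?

l = 3

|L| = ℏ√(l(l+1)), so l(l+1) = 12.
l² + l − 12 = 0 ⇒ l = 3.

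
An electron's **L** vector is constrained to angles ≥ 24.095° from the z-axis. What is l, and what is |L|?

l = 5, |L| = √30 ℏ ≈ 5.477ℏ

cos²θ_min = l/(l+1) = 0.8333.
Thus l = 0.8333/(1 − 0.8333) ≈ 5.
Then |L| = ℏ√(5·6) = √30 ℏ.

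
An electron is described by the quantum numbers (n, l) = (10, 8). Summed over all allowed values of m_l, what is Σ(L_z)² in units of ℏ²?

Σ(L_z)² = 408 ℏ²

m_l ∈ {-8, -7, -6, -5, -4, -3, -2, -1, 0, 1, 2, 3, 4, 5, 6, 7, 8}.
Σ m_l² = l(l+1)(2l+1)/3 = 8·9·17/3 = 408.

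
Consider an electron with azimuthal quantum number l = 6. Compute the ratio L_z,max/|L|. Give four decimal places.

L_z,max/|L| = 0.9258

|L| = √42 ℏ ≈ 6.4807ℏ, while L_z,max = lℏ = 6ℏ.
L_z,max/|L| = 6/√42 = 0.9258.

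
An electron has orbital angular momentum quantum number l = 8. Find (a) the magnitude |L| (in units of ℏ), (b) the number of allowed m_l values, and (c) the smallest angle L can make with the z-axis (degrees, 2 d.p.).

|L| = ℏ√(8·9) = 6√2 ℏ ≈ 8.485ℏ.
There are 2l+1 = 17 values of m_l.
cos θ_min = 8/√72, so θ_min ≈ 19.47°.

|L| = 6√2 ℏ ≈ 8.485ℏ; 17 values; θ_min ≈ 19.47°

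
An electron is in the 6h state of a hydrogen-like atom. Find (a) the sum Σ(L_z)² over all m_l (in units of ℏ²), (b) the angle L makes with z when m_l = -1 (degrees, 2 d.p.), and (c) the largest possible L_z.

6h means n = 6, l = 5.
Σ m_l² = 110, so Σ(L_z)² = 110 ℏ².
For m_l = -1: cos θ = -1/√30, θ ≈ 100.52°.
L_z,max = lℏ = 5ℏ.

Σ(L_z)² = 110 ℏ²; θ(m_l=-1) ≈ 100.52°; L_z,max = 5ℏ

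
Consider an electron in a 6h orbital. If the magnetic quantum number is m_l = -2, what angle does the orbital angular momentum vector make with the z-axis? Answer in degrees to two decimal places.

θ ≈ 111.42°

For 6h, l = 5.
|L| = √(l(l+1)) ℏ = √30 ℏ.
L_z = m_l ℏ = −2ℏ.
cos θ = L_z/|L| = -2/√30, so θ ≈ 111.42°.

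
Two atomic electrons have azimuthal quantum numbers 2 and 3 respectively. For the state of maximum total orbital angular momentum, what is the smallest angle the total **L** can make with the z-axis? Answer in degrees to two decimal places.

By the triangle rule, |l₁ − l₂| ≤ L ≤ l₁ + l₂.
L ∈ {1, 2, 3, 4, 5}.
The maximum is L = 5, with |L_tot| = ℏ√(5·6) = √30 ℏ.
The minimum angle with z is arccos(5/√30) ≈ 24.09°.

θ_min ≈ 24.09°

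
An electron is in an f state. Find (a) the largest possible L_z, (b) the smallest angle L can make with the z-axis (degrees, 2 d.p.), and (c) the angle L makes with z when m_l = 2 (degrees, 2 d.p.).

L_z,max = 3ℏ; θ_min ≈ 30.00°; θ(m_l=2) ≈ 54.74°

The letter f corresponds to l = 3.
L_z,max = lℏ = 3ℏ.
cos θ_min = 3/√12, so θ_min ≈ 30.00°.
For m_l = 2: cos θ = 2/√12, θ ≈ 54.74°.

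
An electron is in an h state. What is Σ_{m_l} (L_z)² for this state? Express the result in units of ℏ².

Σ(L_z)² = 110 ℏ²

An h state has l = 5.
The allowed m_l values are -5, -4, -3, -2, -1, 0, 1, 2, 3, 4, 5.
Σ m_l² = 2·(1 + 4 + 9 + 16 + 25) = 110.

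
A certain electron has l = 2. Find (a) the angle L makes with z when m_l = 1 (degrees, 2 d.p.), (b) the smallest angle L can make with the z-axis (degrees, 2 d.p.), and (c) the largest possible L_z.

For m_l = 1: cos θ = 1/√6, θ ≈ 65.91°.
cos θ_min = 2/√6, so θ_min ≈ 35.26°.
L_z,max = lℏ = 2ℏ.

θ(m_l=1) ≈ 65.91°; θ_min ≈ 35.26°; L_z,max = 2ℏ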